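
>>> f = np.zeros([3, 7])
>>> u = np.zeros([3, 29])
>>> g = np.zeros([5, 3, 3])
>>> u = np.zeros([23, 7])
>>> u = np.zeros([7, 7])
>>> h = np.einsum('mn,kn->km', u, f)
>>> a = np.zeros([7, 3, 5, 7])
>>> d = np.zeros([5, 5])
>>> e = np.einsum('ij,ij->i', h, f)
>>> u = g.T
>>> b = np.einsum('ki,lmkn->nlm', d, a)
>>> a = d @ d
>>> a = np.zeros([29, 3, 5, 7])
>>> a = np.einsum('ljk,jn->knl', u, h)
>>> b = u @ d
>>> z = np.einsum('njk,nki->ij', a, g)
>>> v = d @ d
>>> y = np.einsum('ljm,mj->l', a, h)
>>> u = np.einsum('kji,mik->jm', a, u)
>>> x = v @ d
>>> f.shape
(3, 7)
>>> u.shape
(7, 3)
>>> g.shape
(5, 3, 3)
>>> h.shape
(3, 7)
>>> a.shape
(5, 7, 3)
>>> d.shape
(5, 5)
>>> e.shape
(3,)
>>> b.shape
(3, 3, 5)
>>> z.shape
(3, 7)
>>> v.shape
(5, 5)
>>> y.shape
(5,)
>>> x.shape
(5, 5)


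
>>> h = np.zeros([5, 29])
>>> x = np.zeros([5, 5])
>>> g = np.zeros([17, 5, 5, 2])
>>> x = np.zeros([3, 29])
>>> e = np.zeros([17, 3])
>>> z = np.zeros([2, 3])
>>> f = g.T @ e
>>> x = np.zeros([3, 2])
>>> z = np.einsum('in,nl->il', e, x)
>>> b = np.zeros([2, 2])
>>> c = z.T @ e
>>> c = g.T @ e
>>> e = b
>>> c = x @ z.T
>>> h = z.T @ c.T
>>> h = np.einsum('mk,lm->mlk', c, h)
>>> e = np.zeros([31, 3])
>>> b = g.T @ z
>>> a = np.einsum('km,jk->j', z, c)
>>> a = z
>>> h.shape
(3, 2, 17)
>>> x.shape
(3, 2)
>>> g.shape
(17, 5, 5, 2)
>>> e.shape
(31, 3)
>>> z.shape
(17, 2)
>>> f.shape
(2, 5, 5, 3)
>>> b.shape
(2, 5, 5, 2)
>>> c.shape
(3, 17)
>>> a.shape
(17, 2)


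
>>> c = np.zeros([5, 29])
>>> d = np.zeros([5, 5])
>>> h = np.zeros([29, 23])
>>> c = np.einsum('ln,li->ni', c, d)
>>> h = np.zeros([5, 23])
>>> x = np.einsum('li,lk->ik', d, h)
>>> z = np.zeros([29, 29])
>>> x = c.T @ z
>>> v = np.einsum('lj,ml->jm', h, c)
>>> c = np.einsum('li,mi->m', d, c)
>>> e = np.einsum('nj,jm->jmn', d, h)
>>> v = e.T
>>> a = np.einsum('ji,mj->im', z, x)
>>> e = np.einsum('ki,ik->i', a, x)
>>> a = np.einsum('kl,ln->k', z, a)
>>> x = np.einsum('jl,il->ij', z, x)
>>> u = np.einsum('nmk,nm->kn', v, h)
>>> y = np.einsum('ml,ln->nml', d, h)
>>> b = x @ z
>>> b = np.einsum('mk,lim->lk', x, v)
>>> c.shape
(29,)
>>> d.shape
(5, 5)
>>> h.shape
(5, 23)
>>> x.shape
(5, 29)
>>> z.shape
(29, 29)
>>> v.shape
(5, 23, 5)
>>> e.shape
(5,)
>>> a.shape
(29,)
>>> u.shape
(5, 5)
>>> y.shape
(23, 5, 5)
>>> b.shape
(5, 29)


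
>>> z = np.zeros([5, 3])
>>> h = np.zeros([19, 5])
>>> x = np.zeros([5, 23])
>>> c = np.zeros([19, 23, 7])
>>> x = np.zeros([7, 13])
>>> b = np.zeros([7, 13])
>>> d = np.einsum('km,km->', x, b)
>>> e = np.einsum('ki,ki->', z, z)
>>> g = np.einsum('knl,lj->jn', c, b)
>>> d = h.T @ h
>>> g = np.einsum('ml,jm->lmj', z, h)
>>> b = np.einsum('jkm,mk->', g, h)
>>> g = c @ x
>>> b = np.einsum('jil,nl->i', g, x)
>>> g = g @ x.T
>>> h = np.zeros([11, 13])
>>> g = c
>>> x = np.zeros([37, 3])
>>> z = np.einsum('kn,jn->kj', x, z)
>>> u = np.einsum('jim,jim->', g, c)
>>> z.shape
(37, 5)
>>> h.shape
(11, 13)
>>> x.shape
(37, 3)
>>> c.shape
(19, 23, 7)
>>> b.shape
(23,)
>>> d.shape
(5, 5)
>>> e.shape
()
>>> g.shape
(19, 23, 7)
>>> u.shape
()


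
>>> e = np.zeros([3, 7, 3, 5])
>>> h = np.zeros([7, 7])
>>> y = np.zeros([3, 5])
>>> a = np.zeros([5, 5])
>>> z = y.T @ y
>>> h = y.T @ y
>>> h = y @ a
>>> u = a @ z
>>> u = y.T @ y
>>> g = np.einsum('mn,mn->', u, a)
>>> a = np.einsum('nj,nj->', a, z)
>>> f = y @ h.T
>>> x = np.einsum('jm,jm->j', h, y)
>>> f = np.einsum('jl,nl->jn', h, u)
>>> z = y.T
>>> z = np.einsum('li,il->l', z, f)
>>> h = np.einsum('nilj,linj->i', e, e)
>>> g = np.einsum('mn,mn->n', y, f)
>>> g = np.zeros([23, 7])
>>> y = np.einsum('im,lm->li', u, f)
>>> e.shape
(3, 7, 3, 5)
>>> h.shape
(7,)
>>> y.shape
(3, 5)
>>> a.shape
()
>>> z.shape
(5,)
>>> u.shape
(5, 5)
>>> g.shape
(23, 7)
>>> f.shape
(3, 5)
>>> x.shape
(3,)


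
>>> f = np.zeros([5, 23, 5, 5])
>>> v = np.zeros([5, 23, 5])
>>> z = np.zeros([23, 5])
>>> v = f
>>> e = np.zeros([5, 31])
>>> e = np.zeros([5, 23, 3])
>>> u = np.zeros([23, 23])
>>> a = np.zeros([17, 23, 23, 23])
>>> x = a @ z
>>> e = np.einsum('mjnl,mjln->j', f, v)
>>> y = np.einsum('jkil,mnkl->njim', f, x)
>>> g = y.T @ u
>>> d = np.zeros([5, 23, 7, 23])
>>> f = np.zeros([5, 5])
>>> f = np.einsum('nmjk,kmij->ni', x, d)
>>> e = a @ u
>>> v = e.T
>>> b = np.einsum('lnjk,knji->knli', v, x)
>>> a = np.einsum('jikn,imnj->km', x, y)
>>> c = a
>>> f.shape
(17, 7)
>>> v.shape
(23, 23, 23, 17)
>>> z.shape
(23, 5)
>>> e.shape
(17, 23, 23, 23)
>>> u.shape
(23, 23)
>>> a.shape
(23, 5)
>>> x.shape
(17, 23, 23, 5)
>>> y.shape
(23, 5, 5, 17)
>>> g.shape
(17, 5, 5, 23)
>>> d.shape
(5, 23, 7, 23)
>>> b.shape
(17, 23, 23, 5)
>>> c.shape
(23, 5)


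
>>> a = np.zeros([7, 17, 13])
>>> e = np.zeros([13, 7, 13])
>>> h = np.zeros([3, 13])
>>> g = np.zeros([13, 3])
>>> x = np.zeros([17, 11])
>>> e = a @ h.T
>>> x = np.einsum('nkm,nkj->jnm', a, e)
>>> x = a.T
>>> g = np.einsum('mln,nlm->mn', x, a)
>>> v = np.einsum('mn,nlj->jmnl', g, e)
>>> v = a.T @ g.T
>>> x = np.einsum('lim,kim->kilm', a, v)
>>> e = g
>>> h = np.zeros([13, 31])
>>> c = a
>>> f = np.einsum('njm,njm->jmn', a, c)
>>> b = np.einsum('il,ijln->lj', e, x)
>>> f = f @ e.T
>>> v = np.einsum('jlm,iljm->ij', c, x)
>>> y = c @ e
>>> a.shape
(7, 17, 13)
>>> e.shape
(13, 7)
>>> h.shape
(13, 31)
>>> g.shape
(13, 7)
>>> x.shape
(13, 17, 7, 13)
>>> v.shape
(13, 7)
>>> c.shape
(7, 17, 13)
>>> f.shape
(17, 13, 13)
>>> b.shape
(7, 17)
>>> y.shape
(7, 17, 7)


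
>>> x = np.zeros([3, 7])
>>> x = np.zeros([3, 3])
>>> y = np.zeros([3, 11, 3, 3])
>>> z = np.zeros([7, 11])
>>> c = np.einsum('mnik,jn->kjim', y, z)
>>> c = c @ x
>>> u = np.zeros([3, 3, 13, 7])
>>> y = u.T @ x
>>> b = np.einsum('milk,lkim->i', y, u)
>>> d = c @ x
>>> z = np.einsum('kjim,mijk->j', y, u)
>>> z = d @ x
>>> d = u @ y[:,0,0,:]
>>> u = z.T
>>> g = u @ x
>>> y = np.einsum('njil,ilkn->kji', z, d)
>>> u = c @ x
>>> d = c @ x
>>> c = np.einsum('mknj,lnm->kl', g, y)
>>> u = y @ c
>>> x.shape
(3, 3)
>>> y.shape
(13, 7, 3)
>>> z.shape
(3, 7, 3, 3)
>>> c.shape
(3, 13)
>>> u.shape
(13, 7, 13)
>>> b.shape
(13,)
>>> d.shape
(3, 7, 3, 3)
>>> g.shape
(3, 3, 7, 3)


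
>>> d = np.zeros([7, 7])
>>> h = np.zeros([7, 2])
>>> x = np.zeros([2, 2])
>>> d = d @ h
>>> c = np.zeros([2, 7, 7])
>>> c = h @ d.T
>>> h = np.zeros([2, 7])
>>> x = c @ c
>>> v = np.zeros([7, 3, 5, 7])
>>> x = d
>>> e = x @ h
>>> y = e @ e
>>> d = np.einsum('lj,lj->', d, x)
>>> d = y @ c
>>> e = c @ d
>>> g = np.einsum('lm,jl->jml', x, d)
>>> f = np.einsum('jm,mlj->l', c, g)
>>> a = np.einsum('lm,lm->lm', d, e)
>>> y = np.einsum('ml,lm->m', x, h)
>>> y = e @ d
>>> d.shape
(7, 7)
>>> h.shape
(2, 7)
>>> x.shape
(7, 2)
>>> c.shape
(7, 7)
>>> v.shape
(7, 3, 5, 7)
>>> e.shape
(7, 7)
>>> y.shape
(7, 7)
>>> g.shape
(7, 2, 7)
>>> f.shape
(2,)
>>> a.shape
(7, 7)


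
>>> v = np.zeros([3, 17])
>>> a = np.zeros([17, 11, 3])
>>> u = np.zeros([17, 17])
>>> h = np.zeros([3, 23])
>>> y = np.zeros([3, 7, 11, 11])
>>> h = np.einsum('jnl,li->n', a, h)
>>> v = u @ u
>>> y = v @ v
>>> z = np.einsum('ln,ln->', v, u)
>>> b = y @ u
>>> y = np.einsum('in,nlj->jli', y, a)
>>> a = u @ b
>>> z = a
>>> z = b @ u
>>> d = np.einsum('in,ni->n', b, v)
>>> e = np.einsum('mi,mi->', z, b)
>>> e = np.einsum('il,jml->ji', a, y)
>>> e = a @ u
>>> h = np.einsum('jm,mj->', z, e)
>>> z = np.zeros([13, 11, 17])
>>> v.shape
(17, 17)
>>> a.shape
(17, 17)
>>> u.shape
(17, 17)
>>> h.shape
()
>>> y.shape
(3, 11, 17)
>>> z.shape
(13, 11, 17)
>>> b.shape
(17, 17)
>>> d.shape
(17,)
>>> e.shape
(17, 17)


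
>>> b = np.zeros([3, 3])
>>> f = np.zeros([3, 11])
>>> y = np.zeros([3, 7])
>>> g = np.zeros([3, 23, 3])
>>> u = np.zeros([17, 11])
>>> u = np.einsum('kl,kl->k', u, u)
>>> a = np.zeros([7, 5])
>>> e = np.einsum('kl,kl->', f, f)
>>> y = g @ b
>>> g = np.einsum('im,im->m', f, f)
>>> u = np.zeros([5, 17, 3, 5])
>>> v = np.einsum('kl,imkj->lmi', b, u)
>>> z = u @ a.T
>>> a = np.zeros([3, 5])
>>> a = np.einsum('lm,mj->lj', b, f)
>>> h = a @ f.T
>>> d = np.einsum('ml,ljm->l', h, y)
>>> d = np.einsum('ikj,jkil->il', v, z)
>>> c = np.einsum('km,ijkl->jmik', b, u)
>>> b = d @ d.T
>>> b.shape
(3, 3)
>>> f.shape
(3, 11)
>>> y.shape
(3, 23, 3)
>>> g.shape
(11,)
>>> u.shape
(5, 17, 3, 5)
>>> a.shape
(3, 11)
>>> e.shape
()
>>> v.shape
(3, 17, 5)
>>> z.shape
(5, 17, 3, 7)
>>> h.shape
(3, 3)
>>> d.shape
(3, 7)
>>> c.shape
(17, 3, 5, 3)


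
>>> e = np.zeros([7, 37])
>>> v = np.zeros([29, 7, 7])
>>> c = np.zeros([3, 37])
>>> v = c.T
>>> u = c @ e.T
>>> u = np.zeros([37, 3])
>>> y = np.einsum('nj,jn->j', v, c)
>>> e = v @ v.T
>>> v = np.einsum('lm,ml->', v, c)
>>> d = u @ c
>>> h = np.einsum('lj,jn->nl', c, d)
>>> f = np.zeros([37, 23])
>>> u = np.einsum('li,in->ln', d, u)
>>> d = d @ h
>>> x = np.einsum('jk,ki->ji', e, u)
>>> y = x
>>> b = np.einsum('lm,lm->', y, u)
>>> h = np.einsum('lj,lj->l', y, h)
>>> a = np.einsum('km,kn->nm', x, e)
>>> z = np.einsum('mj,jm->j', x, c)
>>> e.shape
(37, 37)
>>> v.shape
()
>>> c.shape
(3, 37)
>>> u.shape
(37, 3)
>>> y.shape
(37, 3)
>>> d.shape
(37, 3)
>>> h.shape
(37,)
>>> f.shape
(37, 23)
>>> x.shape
(37, 3)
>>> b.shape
()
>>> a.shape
(37, 3)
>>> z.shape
(3,)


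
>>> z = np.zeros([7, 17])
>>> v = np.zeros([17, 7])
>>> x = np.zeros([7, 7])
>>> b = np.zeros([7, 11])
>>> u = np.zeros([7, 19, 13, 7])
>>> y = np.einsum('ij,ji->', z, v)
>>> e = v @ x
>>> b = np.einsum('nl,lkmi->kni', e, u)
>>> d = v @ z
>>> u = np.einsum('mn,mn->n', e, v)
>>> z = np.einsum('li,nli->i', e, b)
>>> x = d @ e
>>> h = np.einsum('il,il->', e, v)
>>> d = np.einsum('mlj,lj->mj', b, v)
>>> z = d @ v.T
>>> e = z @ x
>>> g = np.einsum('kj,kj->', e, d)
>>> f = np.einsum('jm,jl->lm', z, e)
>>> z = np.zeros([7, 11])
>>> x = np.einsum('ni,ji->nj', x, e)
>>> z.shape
(7, 11)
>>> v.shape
(17, 7)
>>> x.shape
(17, 19)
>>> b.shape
(19, 17, 7)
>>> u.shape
(7,)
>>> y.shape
()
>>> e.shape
(19, 7)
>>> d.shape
(19, 7)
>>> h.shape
()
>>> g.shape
()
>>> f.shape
(7, 17)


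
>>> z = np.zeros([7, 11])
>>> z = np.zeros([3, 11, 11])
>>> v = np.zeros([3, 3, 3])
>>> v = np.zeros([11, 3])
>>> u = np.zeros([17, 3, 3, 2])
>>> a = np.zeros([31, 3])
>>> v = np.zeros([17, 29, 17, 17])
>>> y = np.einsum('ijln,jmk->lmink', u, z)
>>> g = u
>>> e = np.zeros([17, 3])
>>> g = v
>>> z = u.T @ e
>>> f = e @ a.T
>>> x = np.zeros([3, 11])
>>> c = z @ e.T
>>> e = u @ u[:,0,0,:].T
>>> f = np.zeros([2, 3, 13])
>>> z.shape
(2, 3, 3, 3)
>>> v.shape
(17, 29, 17, 17)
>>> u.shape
(17, 3, 3, 2)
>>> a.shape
(31, 3)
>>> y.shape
(3, 11, 17, 2, 11)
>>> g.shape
(17, 29, 17, 17)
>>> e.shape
(17, 3, 3, 17)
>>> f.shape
(2, 3, 13)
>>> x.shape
(3, 11)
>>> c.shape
(2, 3, 3, 17)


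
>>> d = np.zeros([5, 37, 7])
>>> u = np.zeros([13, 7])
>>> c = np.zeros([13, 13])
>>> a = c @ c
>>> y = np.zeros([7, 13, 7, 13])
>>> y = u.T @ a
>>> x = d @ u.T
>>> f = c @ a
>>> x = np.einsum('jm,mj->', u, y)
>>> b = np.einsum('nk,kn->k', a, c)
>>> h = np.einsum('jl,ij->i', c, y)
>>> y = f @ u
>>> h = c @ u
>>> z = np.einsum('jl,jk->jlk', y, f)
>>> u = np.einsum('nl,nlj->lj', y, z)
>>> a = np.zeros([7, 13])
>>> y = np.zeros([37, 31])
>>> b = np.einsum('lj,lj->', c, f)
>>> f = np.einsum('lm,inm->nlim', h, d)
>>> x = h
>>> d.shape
(5, 37, 7)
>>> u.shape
(7, 13)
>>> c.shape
(13, 13)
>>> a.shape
(7, 13)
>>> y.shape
(37, 31)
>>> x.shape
(13, 7)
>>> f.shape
(37, 13, 5, 7)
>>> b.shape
()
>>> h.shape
(13, 7)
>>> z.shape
(13, 7, 13)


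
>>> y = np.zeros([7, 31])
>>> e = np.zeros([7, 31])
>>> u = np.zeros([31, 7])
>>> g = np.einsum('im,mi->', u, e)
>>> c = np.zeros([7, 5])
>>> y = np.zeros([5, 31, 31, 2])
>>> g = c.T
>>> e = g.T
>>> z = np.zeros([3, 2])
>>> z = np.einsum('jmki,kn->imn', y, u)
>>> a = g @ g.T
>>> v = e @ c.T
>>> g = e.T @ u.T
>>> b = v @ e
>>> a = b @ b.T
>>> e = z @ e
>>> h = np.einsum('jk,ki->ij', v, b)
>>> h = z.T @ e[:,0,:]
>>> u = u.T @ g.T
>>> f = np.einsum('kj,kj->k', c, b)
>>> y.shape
(5, 31, 31, 2)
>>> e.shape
(2, 31, 5)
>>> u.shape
(7, 5)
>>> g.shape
(5, 31)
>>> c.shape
(7, 5)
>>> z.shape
(2, 31, 7)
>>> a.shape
(7, 7)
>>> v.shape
(7, 7)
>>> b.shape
(7, 5)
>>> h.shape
(7, 31, 5)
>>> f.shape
(7,)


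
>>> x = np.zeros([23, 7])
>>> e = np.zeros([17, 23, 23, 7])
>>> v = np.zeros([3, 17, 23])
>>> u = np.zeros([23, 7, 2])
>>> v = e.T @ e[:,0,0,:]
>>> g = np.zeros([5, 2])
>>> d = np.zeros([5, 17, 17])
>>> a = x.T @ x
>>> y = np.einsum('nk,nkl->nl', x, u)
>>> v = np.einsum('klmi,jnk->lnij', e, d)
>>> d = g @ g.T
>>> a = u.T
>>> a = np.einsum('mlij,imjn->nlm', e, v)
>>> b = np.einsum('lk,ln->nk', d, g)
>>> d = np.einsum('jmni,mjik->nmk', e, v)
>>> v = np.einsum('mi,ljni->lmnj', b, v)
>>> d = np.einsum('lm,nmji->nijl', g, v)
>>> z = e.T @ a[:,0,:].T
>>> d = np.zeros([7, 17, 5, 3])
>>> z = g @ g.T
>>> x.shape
(23, 7)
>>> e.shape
(17, 23, 23, 7)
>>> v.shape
(23, 2, 7, 17)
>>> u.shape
(23, 7, 2)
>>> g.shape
(5, 2)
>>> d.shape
(7, 17, 5, 3)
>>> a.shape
(5, 23, 17)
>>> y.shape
(23, 2)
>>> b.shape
(2, 5)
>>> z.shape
(5, 5)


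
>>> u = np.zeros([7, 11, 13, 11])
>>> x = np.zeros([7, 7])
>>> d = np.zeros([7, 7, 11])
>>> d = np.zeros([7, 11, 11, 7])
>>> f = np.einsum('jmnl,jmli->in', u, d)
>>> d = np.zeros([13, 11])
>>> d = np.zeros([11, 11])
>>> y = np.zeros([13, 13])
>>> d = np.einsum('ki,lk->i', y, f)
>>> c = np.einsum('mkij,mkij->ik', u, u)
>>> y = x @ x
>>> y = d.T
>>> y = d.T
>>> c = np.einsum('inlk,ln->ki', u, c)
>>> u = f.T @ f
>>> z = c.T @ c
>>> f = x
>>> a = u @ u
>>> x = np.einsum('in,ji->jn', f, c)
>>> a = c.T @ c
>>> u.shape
(13, 13)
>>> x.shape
(11, 7)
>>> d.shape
(13,)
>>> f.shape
(7, 7)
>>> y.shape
(13,)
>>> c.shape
(11, 7)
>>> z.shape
(7, 7)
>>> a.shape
(7, 7)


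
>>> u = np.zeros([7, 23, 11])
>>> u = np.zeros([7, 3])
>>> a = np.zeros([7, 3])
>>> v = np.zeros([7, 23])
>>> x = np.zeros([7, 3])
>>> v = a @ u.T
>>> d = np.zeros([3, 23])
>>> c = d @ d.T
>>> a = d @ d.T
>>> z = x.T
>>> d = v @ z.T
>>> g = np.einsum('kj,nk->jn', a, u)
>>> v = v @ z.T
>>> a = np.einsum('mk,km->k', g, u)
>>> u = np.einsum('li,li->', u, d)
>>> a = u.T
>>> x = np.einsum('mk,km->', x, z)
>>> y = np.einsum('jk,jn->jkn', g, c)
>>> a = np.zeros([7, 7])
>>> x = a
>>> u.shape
()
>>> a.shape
(7, 7)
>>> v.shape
(7, 3)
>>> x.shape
(7, 7)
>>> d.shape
(7, 3)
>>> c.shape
(3, 3)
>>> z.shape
(3, 7)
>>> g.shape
(3, 7)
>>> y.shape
(3, 7, 3)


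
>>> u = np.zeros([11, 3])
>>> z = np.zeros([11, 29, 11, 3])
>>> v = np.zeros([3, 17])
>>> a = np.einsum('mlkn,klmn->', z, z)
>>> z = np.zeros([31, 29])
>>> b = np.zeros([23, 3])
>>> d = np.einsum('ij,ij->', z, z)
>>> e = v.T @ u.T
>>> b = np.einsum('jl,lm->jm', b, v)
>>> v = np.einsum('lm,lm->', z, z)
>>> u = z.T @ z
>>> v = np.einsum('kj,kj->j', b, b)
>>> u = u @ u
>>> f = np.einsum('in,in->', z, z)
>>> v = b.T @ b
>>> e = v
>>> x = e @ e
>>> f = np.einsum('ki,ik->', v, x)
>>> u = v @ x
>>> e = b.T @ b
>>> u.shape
(17, 17)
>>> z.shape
(31, 29)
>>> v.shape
(17, 17)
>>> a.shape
()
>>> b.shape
(23, 17)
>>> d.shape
()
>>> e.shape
(17, 17)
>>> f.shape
()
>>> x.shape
(17, 17)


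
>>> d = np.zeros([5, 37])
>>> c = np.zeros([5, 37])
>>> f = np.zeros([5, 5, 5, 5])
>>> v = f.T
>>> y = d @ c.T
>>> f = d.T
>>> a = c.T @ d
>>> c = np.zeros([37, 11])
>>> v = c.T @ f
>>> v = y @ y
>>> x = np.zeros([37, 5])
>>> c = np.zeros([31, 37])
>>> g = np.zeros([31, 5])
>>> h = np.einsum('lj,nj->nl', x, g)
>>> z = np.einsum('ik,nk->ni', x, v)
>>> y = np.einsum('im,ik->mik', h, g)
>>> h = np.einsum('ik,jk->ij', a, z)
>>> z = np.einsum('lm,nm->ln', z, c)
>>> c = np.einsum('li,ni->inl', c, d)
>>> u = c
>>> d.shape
(5, 37)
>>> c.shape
(37, 5, 31)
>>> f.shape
(37, 5)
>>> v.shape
(5, 5)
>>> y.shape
(37, 31, 5)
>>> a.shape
(37, 37)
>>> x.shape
(37, 5)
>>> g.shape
(31, 5)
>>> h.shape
(37, 5)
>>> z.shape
(5, 31)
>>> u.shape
(37, 5, 31)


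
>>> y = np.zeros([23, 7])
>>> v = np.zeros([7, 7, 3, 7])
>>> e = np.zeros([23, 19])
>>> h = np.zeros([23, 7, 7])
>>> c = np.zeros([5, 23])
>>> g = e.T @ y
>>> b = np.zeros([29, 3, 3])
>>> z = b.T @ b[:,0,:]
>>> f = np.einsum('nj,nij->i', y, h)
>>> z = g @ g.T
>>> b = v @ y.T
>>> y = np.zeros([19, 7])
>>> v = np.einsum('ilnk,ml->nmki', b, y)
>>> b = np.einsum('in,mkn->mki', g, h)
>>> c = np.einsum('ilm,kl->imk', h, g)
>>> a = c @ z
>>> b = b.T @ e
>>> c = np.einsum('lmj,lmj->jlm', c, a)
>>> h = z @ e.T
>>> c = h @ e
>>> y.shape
(19, 7)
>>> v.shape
(3, 19, 23, 7)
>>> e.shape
(23, 19)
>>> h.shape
(19, 23)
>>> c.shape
(19, 19)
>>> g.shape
(19, 7)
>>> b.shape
(19, 7, 19)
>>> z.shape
(19, 19)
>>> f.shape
(7,)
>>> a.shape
(23, 7, 19)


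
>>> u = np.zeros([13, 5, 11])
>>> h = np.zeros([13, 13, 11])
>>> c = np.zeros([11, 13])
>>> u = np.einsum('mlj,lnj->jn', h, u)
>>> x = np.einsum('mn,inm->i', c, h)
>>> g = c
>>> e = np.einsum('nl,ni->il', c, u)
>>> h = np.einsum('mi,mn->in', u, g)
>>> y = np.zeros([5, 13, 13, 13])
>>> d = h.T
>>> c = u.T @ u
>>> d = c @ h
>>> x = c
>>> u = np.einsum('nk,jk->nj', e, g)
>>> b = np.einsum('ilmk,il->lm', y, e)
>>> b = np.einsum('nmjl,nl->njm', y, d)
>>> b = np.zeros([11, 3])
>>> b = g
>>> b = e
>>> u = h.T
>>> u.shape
(13, 5)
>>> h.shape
(5, 13)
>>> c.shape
(5, 5)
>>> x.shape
(5, 5)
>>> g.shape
(11, 13)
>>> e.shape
(5, 13)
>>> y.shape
(5, 13, 13, 13)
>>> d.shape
(5, 13)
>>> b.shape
(5, 13)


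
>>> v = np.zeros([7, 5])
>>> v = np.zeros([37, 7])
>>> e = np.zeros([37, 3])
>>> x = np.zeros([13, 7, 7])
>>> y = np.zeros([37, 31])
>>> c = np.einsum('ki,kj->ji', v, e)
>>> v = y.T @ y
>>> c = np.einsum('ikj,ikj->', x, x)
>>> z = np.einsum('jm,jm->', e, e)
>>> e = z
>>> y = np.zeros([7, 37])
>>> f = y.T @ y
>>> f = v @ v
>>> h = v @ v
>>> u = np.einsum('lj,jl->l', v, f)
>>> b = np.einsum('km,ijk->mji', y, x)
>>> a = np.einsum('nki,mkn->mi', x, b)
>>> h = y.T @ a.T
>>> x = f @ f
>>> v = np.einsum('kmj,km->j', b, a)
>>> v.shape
(13,)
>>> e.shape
()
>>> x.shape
(31, 31)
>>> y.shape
(7, 37)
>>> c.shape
()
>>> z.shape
()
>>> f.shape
(31, 31)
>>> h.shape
(37, 37)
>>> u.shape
(31,)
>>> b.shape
(37, 7, 13)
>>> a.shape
(37, 7)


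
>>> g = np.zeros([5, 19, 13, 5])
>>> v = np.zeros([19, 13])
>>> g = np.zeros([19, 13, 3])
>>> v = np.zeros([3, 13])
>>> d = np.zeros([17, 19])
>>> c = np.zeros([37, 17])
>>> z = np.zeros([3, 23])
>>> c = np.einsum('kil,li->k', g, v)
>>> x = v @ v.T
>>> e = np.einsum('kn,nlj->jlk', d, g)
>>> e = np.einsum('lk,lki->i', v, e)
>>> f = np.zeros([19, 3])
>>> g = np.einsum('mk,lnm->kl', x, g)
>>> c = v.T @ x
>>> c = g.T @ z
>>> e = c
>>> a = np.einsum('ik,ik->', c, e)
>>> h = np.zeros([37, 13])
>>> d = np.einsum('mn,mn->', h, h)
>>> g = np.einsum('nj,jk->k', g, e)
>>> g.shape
(23,)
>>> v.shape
(3, 13)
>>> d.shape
()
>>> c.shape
(19, 23)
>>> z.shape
(3, 23)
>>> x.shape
(3, 3)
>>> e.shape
(19, 23)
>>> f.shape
(19, 3)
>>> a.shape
()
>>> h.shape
(37, 13)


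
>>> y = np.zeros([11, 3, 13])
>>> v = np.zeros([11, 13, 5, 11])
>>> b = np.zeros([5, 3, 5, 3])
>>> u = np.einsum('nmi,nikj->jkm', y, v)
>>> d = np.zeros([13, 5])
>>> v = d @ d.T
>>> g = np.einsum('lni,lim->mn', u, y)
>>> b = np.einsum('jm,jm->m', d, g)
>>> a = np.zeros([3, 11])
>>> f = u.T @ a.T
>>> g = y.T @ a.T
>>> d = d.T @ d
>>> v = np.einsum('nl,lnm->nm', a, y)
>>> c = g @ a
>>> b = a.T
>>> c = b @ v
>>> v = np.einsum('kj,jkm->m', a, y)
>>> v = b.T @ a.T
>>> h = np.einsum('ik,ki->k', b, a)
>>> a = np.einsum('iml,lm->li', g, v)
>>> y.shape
(11, 3, 13)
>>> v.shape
(3, 3)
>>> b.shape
(11, 3)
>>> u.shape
(11, 5, 3)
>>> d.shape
(5, 5)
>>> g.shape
(13, 3, 3)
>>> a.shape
(3, 13)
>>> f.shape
(3, 5, 3)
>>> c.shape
(11, 13)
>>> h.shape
(3,)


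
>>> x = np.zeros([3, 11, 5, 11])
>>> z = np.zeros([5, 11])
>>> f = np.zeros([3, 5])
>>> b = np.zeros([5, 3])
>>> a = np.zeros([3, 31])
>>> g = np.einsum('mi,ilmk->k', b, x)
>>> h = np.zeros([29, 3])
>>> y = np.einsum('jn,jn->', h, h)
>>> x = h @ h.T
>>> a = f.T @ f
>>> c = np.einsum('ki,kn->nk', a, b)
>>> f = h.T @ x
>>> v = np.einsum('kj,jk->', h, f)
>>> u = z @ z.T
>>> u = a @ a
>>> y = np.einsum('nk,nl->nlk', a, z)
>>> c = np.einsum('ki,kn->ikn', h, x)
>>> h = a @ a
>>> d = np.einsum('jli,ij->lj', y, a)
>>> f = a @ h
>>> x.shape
(29, 29)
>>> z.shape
(5, 11)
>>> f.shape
(5, 5)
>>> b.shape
(5, 3)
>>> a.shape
(5, 5)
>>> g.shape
(11,)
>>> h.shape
(5, 5)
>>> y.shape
(5, 11, 5)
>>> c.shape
(3, 29, 29)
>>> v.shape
()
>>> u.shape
(5, 5)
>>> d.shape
(11, 5)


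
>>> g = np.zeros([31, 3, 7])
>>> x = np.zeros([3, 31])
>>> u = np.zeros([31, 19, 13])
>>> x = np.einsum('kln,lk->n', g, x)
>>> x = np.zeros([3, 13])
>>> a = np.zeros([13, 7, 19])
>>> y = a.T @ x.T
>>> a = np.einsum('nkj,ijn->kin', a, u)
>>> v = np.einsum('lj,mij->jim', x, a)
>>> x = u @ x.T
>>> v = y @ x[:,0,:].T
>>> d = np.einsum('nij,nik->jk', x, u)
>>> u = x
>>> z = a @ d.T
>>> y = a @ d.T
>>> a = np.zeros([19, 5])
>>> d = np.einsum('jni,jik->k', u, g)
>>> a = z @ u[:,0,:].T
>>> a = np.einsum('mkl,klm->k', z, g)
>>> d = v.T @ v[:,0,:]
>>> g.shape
(31, 3, 7)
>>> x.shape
(31, 19, 3)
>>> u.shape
(31, 19, 3)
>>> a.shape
(31,)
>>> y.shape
(7, 31, 3)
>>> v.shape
(19, 7, 31)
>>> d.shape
(31, 7, 31)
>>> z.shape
(7, 31, 3)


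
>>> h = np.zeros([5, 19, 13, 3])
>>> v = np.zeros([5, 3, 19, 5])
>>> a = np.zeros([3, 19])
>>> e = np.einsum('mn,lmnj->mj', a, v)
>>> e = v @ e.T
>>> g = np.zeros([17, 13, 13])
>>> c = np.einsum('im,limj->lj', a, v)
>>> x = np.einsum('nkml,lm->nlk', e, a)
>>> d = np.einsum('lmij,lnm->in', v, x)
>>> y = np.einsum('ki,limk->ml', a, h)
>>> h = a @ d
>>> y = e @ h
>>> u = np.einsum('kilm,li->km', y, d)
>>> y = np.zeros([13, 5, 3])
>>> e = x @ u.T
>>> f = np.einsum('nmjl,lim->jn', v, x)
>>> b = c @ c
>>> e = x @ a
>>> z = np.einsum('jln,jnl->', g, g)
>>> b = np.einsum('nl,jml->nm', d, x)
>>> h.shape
(3, 3)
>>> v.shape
(5, 3, 19, 5)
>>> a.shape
(3, 19)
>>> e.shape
(5, 3, 19)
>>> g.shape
(17, 13, 13)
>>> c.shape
(5, 5)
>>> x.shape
(5, 3, 3)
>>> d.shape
(19, 3)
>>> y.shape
(13, 5, 3)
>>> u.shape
(5, 3)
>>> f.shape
(19, 5)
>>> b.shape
(19, 3)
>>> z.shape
()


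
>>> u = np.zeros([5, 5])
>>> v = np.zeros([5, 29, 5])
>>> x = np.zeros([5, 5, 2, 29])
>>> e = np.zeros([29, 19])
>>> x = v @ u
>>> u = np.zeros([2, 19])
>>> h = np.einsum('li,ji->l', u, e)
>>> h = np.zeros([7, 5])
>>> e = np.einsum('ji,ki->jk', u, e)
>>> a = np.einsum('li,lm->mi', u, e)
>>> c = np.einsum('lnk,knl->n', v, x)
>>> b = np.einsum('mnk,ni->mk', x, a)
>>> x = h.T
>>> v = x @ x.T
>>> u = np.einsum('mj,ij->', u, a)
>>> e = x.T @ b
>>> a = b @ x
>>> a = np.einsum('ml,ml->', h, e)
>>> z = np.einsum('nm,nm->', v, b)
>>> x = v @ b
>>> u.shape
()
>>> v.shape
(5, 5)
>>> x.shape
(5, 5)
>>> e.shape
(7, 5)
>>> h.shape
(7, 5)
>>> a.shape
()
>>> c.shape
(29,)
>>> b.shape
(5, 5)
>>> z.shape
()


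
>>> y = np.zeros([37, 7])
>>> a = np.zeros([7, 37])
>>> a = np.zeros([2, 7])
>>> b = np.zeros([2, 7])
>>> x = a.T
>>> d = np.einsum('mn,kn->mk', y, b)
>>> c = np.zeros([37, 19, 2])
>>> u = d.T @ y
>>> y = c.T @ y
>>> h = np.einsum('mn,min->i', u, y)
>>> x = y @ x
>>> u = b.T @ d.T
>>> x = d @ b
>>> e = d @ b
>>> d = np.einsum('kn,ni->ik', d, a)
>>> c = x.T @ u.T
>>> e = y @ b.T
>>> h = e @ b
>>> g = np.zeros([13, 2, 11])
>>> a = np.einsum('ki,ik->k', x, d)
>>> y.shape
(2, 19, 7)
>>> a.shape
(37,)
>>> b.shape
(2, 7)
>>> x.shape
(37, 7)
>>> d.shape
(7, 37)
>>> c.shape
(7, 7)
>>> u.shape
(7, 37)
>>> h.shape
(2, 19, 7)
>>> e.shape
(2, 19, 2)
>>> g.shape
(13, 2, 11)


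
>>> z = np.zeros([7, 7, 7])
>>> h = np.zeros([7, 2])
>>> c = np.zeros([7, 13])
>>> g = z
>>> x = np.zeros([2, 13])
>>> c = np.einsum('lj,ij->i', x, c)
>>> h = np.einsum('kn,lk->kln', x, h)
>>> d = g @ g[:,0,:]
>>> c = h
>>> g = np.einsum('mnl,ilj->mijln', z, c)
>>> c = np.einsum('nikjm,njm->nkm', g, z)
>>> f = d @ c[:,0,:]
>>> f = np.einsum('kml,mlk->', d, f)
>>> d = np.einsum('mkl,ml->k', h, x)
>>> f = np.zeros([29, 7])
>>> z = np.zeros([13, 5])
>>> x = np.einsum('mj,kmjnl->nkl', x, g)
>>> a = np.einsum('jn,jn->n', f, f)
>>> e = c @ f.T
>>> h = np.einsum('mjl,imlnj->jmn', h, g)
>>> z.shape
(13, 5)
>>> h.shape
(7, 2, 7)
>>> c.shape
(7, 13, 7)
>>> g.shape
(7, 2, 13, 7, 7)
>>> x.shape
(7, 7, 7)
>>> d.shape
(7,)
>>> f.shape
(29, 7)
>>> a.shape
(7,)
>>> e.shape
(7, 13, 29)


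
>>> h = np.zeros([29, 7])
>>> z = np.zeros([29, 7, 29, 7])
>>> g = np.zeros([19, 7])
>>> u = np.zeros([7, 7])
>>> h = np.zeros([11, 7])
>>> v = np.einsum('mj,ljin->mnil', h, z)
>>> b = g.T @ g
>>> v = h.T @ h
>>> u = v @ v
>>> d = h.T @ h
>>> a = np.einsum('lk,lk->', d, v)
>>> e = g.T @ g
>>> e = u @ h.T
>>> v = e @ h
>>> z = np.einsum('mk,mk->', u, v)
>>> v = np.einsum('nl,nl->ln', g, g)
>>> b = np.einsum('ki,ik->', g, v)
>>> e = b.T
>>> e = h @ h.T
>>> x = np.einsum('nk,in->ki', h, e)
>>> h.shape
(11, 7)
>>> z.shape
()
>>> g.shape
(19, 7)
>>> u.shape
(7, 7)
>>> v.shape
(7, 19)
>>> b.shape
()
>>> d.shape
(7, 7)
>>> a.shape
()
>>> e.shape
(11, 11)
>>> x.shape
(7, 11)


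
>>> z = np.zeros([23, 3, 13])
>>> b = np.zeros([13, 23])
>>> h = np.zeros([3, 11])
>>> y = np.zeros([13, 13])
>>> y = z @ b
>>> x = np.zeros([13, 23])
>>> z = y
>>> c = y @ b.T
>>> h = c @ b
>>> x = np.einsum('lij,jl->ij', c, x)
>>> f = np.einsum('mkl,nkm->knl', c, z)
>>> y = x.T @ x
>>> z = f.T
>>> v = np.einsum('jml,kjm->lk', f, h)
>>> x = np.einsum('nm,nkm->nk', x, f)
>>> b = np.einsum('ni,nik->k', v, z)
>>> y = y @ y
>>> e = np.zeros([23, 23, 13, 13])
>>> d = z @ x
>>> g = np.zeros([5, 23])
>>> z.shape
(13, 23, 3)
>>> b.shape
(3,)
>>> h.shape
(23, 3, 23)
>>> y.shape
(13, 13)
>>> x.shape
(3, 23)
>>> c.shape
(23, 3, 13)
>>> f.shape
(3, 23, 13)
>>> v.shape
(13, 23)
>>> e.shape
(23, 23, 13, 13)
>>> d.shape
(13, 23, 23)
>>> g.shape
(5, 23)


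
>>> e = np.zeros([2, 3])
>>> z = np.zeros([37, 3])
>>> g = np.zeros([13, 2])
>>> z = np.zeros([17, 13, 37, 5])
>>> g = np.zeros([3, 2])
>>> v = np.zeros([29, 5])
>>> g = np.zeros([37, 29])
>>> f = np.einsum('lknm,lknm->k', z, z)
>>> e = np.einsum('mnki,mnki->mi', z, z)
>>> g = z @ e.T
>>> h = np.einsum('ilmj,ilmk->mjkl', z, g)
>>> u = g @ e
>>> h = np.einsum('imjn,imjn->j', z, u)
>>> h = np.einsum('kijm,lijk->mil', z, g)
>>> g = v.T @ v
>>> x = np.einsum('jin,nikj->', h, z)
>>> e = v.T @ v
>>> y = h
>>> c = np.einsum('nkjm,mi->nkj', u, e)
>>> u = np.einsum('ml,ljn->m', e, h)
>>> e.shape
(5, 5)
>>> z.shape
(17, 13, 37, 5)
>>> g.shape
(5, 5)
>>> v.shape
(29, 5)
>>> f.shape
(13,)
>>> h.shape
(5, 13, 17)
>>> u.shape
(5,)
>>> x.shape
()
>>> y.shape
(5, 13, 17)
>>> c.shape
(17, 13, 37)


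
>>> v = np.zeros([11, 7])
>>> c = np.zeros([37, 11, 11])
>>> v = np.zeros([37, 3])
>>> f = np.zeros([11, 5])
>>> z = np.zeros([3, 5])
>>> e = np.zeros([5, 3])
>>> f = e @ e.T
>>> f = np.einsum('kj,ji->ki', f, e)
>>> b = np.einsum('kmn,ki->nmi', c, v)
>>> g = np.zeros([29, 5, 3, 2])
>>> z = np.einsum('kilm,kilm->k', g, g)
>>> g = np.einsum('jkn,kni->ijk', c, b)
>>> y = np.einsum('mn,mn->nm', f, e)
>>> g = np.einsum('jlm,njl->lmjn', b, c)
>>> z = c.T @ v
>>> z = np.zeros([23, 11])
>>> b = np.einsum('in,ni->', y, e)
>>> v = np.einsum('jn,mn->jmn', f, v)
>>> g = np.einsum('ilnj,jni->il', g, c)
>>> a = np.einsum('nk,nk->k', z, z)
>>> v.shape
(5, 37, 3)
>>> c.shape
(37, 11, 11)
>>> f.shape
(5, 3)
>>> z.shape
(23, 11)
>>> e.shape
(5, 3)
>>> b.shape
()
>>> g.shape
(11, 3)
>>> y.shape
(3, 5)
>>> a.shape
(11,)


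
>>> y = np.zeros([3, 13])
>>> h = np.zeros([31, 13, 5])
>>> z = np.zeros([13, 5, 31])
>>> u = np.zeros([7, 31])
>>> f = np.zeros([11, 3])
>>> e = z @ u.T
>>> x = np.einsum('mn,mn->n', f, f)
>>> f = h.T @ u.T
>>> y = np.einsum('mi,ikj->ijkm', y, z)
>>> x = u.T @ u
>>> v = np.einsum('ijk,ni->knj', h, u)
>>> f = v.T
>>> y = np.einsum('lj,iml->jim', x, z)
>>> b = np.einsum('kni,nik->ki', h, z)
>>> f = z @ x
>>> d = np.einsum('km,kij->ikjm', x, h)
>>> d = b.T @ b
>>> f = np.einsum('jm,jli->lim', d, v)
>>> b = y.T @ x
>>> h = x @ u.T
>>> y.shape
(31, 13, 5)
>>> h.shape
(31, 7)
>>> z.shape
(13, 5, 31)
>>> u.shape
(7, 31)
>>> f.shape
(7, 13, 5)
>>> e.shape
(13, 5, 7)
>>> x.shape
(31, 31)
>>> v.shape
(5, 7, 13)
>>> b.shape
(5, 13, 31)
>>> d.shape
(5, 5)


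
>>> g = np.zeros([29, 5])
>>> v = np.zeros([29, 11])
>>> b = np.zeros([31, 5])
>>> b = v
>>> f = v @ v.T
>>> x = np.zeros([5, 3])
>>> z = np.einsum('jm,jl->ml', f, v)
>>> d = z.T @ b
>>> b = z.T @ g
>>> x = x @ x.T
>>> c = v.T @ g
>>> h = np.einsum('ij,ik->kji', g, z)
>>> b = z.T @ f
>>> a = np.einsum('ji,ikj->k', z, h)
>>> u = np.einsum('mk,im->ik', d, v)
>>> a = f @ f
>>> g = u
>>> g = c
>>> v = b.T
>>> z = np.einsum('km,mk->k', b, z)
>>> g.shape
(11, 5)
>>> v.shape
(29, 11)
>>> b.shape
(11, 29)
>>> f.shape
(29, 29)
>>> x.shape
(5, 5)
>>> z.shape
(11,)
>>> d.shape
(11, 11)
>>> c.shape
(11, 5)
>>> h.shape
(11, 5, 29)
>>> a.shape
(29, 29)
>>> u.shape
(29, 11)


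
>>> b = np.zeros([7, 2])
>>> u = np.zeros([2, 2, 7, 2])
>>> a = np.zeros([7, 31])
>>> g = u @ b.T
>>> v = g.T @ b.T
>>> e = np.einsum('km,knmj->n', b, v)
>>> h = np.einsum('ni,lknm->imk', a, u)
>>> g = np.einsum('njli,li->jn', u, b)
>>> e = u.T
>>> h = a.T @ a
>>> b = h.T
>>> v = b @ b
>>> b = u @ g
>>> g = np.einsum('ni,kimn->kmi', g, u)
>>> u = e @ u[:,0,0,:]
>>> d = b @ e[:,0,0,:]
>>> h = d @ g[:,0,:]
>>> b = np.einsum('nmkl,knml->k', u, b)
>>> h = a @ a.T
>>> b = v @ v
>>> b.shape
(31, 31)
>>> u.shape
(2, 7, 2, 2)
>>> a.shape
(7, 31)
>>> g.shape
(2, 7, 2)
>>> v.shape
(31, 31)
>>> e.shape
(2, 7, 2, 2)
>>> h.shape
(7, 7)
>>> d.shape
(2, 2, 7, 2)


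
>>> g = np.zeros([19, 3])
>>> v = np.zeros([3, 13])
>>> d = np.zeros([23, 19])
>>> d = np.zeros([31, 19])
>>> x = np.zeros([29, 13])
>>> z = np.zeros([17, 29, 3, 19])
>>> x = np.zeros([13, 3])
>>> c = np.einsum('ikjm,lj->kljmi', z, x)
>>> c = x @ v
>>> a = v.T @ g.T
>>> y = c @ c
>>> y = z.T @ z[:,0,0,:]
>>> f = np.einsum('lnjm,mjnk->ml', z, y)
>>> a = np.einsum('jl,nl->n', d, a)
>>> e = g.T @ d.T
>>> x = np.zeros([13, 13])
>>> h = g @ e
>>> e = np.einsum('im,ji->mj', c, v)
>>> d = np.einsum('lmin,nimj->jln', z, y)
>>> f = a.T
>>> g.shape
(19, 3)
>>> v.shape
(3, 13)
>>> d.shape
(19, 17, 19)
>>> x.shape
(13, 13)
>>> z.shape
(17, 29, 3, 19)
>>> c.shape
(13, 13)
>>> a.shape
(13,)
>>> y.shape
(19, 3, 29, 19)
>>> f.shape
(13,)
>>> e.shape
(13, 3)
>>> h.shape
(19, 31)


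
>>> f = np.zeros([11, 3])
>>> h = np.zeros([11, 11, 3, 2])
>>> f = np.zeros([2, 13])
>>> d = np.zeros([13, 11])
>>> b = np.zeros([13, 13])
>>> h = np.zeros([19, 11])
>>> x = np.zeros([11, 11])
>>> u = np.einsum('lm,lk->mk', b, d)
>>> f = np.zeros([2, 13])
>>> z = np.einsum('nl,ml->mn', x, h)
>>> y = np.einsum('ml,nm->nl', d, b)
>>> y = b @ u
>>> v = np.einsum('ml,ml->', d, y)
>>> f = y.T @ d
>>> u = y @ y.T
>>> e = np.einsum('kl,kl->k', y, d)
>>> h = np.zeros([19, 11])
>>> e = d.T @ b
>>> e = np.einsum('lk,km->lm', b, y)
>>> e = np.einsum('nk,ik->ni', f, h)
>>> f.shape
(11, 11)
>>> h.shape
(19, 11)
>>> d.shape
(13, 11)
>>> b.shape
(13, 13)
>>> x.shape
(11, 11)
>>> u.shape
(13, 13)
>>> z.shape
(19, 11)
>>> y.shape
(13, 11)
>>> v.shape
()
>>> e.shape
(11, 19)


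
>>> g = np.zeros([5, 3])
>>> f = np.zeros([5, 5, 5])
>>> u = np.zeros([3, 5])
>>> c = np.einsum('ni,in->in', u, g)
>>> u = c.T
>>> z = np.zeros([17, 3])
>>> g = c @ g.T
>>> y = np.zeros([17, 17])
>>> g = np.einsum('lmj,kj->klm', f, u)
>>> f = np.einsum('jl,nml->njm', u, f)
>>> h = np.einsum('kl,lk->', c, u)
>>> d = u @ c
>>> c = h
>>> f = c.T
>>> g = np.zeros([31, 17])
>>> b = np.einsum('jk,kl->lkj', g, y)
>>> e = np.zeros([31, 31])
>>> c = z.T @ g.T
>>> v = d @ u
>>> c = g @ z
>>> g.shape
(31, 17)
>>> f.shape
()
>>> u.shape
(3, 5)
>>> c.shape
(31, 3)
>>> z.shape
(17, 3)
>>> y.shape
(17, 17)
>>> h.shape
()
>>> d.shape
(3, 3)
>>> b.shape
(17, 17, 31)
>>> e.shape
(31, 31)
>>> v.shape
(3, 5)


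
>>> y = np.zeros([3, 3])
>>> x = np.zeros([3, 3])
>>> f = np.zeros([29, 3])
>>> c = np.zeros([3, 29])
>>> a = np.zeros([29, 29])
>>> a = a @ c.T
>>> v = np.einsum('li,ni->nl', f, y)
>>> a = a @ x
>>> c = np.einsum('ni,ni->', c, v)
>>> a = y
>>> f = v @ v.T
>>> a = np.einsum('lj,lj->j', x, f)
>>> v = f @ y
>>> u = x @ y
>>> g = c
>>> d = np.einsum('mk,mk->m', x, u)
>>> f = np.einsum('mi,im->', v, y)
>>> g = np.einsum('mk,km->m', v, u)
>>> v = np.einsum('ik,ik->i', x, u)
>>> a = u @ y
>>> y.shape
(3, 3)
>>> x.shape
(3, 3)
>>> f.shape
()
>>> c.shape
()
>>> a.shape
(3, 3)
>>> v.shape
(3,)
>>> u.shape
(3, 3)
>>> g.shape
(3,)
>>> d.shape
(3,)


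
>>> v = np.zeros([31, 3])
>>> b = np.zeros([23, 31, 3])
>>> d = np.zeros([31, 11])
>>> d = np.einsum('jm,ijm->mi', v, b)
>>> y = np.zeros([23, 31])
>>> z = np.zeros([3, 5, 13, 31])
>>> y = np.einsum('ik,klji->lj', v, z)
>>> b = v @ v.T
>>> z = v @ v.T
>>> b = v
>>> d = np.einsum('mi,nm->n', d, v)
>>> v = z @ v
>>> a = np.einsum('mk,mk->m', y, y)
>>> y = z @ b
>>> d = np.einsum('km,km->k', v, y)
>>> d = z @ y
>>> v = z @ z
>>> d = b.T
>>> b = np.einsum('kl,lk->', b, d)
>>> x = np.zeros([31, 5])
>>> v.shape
(31, 31)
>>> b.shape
()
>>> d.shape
(3, 31)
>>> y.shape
(31, 3)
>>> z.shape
(31, 31)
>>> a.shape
(5,)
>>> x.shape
(31, 5)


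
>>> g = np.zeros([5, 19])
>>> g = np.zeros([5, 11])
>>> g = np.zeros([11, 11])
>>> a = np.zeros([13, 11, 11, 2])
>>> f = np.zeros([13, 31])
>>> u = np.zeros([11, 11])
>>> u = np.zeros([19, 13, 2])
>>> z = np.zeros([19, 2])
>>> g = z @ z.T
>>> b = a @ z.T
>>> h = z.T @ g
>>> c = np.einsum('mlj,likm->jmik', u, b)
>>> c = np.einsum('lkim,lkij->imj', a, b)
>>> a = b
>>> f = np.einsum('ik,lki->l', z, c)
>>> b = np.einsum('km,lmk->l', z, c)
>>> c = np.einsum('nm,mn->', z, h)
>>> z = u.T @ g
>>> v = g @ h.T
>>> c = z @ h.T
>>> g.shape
(19, 19)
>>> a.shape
(13, 11, 11, 19)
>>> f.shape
(11,)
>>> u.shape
(19, 13, 2)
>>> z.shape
(2, 13, 19)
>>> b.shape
(11,)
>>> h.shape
(2, 19)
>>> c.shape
(2, 13, 2)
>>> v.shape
(19, 2)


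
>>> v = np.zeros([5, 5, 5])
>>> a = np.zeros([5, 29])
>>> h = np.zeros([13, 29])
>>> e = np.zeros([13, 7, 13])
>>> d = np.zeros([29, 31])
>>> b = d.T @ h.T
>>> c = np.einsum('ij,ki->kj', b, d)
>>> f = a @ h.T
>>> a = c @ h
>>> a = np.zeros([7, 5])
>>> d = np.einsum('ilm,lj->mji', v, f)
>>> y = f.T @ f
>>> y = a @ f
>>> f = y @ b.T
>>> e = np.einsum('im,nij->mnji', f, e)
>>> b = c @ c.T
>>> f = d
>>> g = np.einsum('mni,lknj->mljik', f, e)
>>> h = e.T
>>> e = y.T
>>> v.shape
(5, 5, 5)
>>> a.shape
(7, 5)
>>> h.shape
(7, 13, 13, 31)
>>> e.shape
(13, 7)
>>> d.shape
(5, 13, 5)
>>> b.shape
(29, 29)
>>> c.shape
(29, 13)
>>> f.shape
(5, 13, 5)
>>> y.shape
(7, 13)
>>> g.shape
(5, 31, 7, 5, 13)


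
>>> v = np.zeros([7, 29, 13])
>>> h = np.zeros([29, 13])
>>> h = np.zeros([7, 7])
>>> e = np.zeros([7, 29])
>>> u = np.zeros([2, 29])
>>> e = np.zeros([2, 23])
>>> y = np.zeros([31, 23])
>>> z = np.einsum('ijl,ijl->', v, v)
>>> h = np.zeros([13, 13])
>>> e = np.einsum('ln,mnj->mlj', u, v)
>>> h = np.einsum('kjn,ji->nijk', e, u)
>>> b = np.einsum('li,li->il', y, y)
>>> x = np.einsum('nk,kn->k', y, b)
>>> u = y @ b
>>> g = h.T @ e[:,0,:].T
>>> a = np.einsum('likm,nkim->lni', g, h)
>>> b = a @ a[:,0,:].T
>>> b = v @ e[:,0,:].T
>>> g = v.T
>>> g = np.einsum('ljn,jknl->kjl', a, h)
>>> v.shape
(7, 29, 13)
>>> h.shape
(13, 29, 2, 7)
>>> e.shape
(7, 2, 13)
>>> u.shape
(31, 31)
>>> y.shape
(31, 23)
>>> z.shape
()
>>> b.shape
(7, 29, 7)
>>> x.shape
(23,)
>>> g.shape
(29, 13, 7)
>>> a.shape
(7, 13, 2)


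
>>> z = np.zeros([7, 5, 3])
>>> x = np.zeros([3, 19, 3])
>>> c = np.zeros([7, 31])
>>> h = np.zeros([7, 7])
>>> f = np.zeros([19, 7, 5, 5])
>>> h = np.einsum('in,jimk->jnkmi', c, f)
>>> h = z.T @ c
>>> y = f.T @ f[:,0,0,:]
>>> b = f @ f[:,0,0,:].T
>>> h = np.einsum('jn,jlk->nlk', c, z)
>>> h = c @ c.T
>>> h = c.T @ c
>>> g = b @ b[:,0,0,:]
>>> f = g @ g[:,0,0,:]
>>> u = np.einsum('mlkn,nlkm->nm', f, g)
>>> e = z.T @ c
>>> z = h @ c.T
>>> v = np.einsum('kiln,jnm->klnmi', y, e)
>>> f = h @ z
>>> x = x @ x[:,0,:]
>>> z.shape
(31, 7)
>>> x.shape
(3, 19, 3)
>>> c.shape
(7, 31)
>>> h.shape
(31, 31)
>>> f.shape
(31, 7)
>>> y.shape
(5, 5, 7, 5)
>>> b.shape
(19, 7, 5, 19)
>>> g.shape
(19, 7, 5, 19)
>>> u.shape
(19, 19)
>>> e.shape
(3, 5, 31)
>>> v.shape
(5, 7, 5, 31, 5)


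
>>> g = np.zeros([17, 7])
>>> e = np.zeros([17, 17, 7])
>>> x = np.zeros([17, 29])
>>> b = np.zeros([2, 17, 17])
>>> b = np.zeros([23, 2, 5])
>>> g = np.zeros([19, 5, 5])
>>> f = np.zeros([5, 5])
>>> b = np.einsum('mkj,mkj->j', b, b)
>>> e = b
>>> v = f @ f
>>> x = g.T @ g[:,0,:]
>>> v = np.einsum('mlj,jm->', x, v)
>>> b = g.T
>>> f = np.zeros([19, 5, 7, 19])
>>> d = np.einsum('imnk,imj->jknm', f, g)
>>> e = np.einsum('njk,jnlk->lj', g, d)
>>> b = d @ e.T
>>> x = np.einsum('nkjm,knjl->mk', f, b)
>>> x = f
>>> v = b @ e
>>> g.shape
(19, 5, 5)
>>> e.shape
(7, 5)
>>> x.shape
(19, 5, 7, 19)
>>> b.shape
(5, 19, 7, 7)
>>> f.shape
(19, 5, 7, 19)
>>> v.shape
(5, 19, 7, 5)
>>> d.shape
(5, 19, 7, 5)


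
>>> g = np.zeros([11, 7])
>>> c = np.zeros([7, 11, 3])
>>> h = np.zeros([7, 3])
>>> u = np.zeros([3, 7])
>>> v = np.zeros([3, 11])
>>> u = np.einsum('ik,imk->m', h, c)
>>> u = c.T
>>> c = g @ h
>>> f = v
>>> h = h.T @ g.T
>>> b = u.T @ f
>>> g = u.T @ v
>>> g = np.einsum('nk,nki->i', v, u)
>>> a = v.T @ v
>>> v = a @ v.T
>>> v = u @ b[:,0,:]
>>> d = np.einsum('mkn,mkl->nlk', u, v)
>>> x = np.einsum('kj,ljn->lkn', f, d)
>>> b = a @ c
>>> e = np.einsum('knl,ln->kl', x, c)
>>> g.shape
(7,)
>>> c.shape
(11, 3)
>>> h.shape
(3, 11)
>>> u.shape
(3, 11, 7)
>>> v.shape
(3, 11, 11)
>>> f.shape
(3, 11)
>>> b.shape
(11, 3)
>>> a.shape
(11, 11)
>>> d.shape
(7, 11, 11)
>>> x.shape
(7, 3, 11)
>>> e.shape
(7, 11)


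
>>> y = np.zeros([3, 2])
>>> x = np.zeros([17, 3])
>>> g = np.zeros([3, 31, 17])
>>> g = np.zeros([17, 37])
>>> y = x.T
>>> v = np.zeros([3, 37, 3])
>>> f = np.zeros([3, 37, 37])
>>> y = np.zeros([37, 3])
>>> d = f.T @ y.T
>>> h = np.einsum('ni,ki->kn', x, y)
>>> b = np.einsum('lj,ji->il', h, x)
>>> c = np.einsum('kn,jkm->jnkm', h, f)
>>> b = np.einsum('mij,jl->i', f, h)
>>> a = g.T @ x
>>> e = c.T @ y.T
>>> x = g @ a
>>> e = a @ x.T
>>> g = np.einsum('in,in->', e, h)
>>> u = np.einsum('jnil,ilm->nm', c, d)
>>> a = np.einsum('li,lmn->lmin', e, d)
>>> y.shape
(37, 3)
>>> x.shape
(17, 3)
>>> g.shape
()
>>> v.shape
(3, 37, 3)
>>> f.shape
(3, 37, 37)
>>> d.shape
(37, 37, 37)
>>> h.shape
(37, 17)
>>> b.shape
(37,)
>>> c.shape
(3, 17, 37, 37)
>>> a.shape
(37, 37, 17, 37)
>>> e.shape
(37, 17)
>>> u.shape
(17, 37)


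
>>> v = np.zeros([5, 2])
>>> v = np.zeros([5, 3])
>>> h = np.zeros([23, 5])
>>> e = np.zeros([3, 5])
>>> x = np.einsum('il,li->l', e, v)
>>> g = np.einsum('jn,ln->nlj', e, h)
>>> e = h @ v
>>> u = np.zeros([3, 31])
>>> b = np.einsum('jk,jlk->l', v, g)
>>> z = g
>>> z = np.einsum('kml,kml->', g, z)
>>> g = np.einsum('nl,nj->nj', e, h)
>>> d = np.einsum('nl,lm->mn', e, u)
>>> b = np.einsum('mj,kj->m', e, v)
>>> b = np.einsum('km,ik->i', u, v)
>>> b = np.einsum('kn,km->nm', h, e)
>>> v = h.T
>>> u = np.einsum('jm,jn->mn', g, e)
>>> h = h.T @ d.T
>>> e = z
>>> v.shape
(5, 23)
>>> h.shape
(5, 31)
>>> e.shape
()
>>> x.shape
(5,)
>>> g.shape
(23, 5)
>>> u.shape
(5, 3)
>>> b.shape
(5, 3)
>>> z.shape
()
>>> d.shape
(31, 23)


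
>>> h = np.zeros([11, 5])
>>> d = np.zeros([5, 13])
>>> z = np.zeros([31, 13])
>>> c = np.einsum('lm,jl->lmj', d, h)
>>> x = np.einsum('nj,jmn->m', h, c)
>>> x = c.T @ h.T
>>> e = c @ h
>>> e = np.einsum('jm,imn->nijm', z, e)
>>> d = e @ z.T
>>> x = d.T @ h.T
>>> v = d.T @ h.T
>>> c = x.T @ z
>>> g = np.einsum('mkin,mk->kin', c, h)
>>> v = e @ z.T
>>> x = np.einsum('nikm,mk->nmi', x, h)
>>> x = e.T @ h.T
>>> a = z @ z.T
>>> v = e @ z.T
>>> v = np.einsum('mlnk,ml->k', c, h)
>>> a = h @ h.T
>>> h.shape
(11, 5)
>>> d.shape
(5, 5, 31, 31)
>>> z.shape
(31, 13)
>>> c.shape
(11, 5, 31, 13)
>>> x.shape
(13, 31, 5, 11)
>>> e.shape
(5, 5, 31, 13)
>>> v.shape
(13,)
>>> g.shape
(5, 31, 13)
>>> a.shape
(11, 11)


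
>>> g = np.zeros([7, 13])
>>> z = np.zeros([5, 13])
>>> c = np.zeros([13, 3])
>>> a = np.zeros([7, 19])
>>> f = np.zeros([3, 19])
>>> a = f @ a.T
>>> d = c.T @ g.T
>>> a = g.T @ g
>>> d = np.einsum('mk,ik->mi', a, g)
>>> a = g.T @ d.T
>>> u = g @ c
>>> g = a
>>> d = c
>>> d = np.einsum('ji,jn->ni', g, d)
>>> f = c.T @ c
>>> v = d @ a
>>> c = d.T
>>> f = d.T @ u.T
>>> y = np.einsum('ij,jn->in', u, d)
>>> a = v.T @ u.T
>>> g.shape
(13, 13)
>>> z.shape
(5, 13)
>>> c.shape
(13, 3)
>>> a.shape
(13, 7)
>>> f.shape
(13, 7)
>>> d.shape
(3, 13)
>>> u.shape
(7, 3)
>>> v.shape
(3, 13)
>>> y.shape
(7, 13)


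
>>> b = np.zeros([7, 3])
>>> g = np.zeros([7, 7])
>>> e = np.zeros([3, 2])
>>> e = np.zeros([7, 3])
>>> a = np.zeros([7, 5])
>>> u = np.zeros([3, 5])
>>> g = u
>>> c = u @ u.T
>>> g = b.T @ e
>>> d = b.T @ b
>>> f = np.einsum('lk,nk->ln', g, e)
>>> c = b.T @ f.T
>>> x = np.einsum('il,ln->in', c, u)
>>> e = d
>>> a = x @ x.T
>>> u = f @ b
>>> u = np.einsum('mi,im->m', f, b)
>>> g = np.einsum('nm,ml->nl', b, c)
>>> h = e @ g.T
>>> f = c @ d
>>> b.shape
(7, 3)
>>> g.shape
(7, 3)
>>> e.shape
(3, 3)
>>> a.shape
(3, 3)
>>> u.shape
(3,)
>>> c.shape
(3, 3)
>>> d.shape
(3, 3)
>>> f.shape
(3, 3)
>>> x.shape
(3, 5)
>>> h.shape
(3, 7)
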